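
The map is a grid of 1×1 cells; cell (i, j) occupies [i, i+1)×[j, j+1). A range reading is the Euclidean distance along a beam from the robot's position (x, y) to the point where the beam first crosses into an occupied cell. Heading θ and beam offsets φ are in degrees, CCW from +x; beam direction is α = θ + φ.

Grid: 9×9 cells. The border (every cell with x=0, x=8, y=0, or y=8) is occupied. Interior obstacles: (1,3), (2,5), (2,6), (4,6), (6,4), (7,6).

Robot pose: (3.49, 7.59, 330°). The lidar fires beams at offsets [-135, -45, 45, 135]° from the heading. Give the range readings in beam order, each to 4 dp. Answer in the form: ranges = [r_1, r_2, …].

ranges = [2.5778, 6.8225, 1.5841, 0.4245]

beam 1: φ=-135°, α=195°
  dir = (cos 195°, sin 195°) = (-0.9659, -0.2588); from cell (3,7)
  next x-line at t=0.5073, next y-line at t=2.2796; Δt_x=1.0353, Δt_y=3.8637
    x: enter (2,7) at t=0.5073
    x: enter (1,7) at t=1.5426
    y: enter (1,6) at t=2.2796
    x: enter (0,6) at t=2.5778 ← occupied
  → r_1 = 2.5778
beam 2: φ=-45°, α=285°
  dir = (cos 285°, sin 285°) = (0.2588, -0.9659); from cell (3,7)
  next x-line at t=1.9705, next y-line at t=0.6108; Δt_x=3.8637, Δt_y=1.0353
    y: enter (3,6) at t=0.6108
    y: enter (3,5) at t=1.6461
    x: enter (4,5) at t=1.9705
    y: enter (4,4) at t=2.6814
    y: enter (4,3) at t=3.7166
    y: enter (4,2) at t=4.7519
    y: enter (4,1) at t=5.7872
    x: enter (5,1) at t=5.8342
    y: enter (5,0) at t=6.8225 ← occupied
  → r_2 = 6.8225
beam 3: φ=45°, α=15°
  dir = (cos 15°, sin 15°) = (0.9659, 0.2588); from cell (3,7)
  next x-line at t=0.5280, next y-line at t=1.5841; Δt_x=1.0353, Δt_y=3.8637
    x: enter (4,7) at t=0.5280
    x: enter (5,7) at t=1.5633
    y: enter (5,8) at t=1.5841 ← occupied
  → r_3 = 1.5841
beam 4: φ=135°, α=105°
  dir = (cos 105°, sin 105°) = (-0.2588, 0.9659); from cell (3,7)
  next x-line at t=1.8932, next y-line at t=0.4245; Δt_x=3.8637, Δt_y=1.0353
    y: enter (3,8) at t=0.4245 ← occupied
  → r_4 = 0.4245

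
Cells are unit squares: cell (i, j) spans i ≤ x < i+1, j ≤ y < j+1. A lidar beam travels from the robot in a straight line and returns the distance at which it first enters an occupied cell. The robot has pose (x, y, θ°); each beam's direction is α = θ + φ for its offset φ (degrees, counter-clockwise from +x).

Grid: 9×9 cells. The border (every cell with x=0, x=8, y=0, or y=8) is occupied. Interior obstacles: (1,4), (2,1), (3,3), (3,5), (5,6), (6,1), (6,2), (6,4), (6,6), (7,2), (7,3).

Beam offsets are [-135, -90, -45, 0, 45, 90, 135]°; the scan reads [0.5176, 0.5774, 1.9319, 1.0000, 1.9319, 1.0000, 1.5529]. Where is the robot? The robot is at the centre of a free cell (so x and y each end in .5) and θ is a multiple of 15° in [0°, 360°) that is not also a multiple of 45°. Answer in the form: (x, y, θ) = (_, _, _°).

The pose lattice has 38·16 = 608 candidates. Test each by forward raycasting.
  (1.5, 6.5, 15°): beam 1 = 1.0000 ≠ 0.5176 ✗
  (7.5, 1.5, 75°): beam 1 = 0.5774 ≠ 0.5176 ✗
  (4.5, 4.5, 15°): beam 1 = 1.0000 ≠ 0.5176 ✗
  (4.5, 7.5, 75°): beam 1 = 1.0000 ≠ 0.5176 ✗
  (2.5, 7.5, 60°): beam 1 = 1.9319 ≠ 0.5176 ✗
  …
  (7.5, 5.5, 120°): r_1=0.5176, r_2=0.5774, r_3=1.9319, r_4=1.0000, r_5=1.9319, r_6=1.0000, r_7=1.5529 — all match ✓
Only this pose fits every beam.

(x, y, θ) = (7.5, 5.5, 120°)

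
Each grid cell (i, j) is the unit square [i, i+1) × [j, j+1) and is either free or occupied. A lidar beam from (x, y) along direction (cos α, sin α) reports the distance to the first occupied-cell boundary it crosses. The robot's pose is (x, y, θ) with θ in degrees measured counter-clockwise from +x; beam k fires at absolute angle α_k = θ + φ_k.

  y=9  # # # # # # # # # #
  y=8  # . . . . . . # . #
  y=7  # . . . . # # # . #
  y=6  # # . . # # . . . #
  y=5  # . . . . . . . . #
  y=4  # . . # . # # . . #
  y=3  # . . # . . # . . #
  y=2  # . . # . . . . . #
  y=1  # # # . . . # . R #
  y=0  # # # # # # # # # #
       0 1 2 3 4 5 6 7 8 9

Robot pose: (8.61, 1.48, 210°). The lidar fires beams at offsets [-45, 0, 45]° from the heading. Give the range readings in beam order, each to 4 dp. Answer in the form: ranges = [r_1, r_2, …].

beam 1: φ=-45°, α=165°
  d=(-0.9659,0.2588)  start (8,1)  tX=0.6315 tY=2.0091  stride 1/|dx|=1.0353 1/|dy|=3.8637
    cross x-line → (7,1), t=0.6315
    cross x-line → (6,1), t=1.6668 (wall)
  → r_1 = 1.6668
beam 2: φ=0°, α=210°
  d=(-0.8660,-0.5000)  start (8,1)  tX=0.7044 tY=0.9600  stride 1/|dx|=1.1547 1/|dy|=2.0000
    cross x-line → (7,1), t=0.7044
    cross y-line → (7,0), t=0.9600 (wall)
  → r_2 = 0.9600
beam 3: φ=45°, α=255°
  d=(-0.2588,-0.9659)  start (8,1)  tX=2.3569 tY=0.4969  stride 1/|dx|=3.8637 1/|dy|=1.0353
    cross y-line → (8,0), t=0.4969 (wall)
  → r_3 = 0.4969

ranges = [1.6668, 0.9600, 0.4969]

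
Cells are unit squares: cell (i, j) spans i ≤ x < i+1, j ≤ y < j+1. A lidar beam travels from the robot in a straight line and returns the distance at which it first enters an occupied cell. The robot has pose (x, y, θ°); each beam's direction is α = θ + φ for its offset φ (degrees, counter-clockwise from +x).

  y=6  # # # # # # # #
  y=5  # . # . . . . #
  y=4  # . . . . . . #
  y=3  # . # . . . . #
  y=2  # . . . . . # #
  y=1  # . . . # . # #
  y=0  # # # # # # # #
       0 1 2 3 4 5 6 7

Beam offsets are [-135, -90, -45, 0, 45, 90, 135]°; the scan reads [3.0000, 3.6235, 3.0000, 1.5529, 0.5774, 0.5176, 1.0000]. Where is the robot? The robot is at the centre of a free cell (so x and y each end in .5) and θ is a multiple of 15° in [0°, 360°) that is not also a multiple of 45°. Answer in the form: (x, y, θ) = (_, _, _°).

Candidates: 25 free-cell centres × 16 headings = 400 poses. Raycast each; keep the one whose scan matches to 4 dp.
  (3.5, 2.5, 195°): beam 1 = 4.0415 ≠ 3.0000 ✗
  (4.5, 3.5, 240°): beam 1 = 2.5882 ≠ 3.0000 ✗
  (2.5, 4.5, 255°): beam 1 = 0.5774 ≠ 3.0000 ✗
  (3.5, 3.5, 255°): beam 1 = 1.7321 ≠ 3.0000 ✗
  …
  (6.5, 4.5, 285°): r_1=3.0000, r_2=3.6235, r_3=3.0000, r_4=1.5529, r_5=0.5774, r_6=0.5176, r_7=1.0000 — all match ✓
Unique over the lattice → pose = (6.5, 4.5, 285°).

(x, y, θ) = (6.5, 4.5, 285°)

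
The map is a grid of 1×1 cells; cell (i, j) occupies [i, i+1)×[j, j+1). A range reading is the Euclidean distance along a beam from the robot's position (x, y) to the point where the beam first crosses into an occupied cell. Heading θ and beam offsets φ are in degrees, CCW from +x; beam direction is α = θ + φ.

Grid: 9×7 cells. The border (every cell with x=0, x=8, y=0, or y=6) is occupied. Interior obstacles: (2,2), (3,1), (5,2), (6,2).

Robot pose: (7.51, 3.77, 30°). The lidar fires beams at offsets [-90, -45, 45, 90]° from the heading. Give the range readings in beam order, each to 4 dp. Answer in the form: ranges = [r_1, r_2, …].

ranges = [0.9800, 0.5073, 1.8932, 2.5750]

beam 1: φ=-90°, α=300°
  direction (0.5000, -0.8660); cell (7,3); t to first gridline: x 0.9800, y 0.8891 (then +2.0000 / +1.1547)
    (7,2) via y @ 0.8891
    (8,2) via x @ 0.9800  # hit
  → r_1 = 0.9800
beam 2: φ=-45°, α=345°
  direction (0.9659, -0.2588); cell (7,3); t to first gridline: x 0.5073, y 2.9751 (then +1.0353 / +3.8637)
    (8,3) via x @ 0.5073  # hit
  → r_2 = 0.5073
beam 3: φ=45°, α=75°
  direction (0.2588, 0.9659); cell (7,3); t to first gridline: x 1.8932, y 0.2381 (then +3.8637 / +1.0353)
    (7,4) via y @ 0.2381
    (7,5) via y @ 1.2734
    (8,5) via x @ 1.8932  # hit
  → r_3 = 1.8932
beam 4: φ=90°, α=120°
  direction (-0.5000, 0.8660); cell (7,3); t to first gridline: x 1.0200, y 0.2656 (then +2.0000 / +1.1547)
    (7,4) via y @ 0.2656
    (6,4) via x @ 1.0200
    (6,5) via y @ 1.4203
    (6,6) via y @ 2.5750  # hit
  → r_4 = 2.5750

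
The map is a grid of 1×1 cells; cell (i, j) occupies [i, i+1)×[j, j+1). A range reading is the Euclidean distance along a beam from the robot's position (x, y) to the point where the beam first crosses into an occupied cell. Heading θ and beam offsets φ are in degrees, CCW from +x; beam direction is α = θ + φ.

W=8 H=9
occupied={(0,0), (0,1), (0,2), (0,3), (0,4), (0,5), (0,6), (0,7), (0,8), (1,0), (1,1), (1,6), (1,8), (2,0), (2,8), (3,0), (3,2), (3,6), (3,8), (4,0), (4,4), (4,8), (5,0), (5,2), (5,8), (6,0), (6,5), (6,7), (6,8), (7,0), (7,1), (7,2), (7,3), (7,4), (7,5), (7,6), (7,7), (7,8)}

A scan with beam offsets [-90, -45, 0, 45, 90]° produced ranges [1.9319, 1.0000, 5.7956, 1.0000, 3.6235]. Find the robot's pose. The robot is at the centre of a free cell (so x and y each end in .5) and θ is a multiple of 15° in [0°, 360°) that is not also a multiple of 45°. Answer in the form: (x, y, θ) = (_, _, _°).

The pose lattice has 34·16 = 544 candidates. Test each by forward raycasting.
  (4.5, 7.5, 75°): beam 1 = 1.5529 ≠ 1.9319 ✗
  (5.5, 1.5, 75°): beam 1 = 1.5529 ≠ 1.9319 ✗
  (6.5, 4.5, 285°): beam 1 = 1.5529 ≠ 1.9319 ✗
  …
  (4.5, 1.5, 75°): r_1=1.9319, r_2=1.0000, r_3=5.7956, r_4=1.0000, r_5=3.6235 — all match ✓
Only this pose fits every beam.

(x, y, θ) = (4.5, 1.5, 75°)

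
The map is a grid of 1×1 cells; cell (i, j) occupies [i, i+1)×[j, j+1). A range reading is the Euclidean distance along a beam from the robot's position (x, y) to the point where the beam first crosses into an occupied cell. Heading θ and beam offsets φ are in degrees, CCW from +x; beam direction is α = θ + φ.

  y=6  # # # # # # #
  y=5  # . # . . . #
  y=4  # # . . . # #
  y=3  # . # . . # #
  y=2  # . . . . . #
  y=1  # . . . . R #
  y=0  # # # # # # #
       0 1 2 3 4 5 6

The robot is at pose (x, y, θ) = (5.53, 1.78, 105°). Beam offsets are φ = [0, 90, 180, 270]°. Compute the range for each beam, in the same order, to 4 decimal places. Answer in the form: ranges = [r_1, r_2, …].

ranges = [1.2630, 3.0137, 0.8075, 0.4866]

beam 1: φ=0°, α=105°
  direction (-0.2588, 0.9659); cell (5,1); t to first gridline: x 2.0478, y 0.2278 (then +3.8637 / +1.0353)
    (5,2) via y @ 0.2278
    (5,3) via y @ 1.2630  # hit
  → r_1 = 1.2630
beam 2: φ=90°, α=195°
  direction (-0.9659, -0.2588); cell (5,1); t to first gridline: x 0.5487, y 3.0137 (then +1.0353 / +3.8637)
    (4,1) via x @ 0.5487
    (3,1) via x @ 1.5840
    (2,1) via x @ 2.6192
    (2,0) via y @ 3.0137  # hit
  → r_2 = 3.0137
beam 3: φ=180°, α=285°
  direction (0.2588, -0.9659); cell (5,1); t to first gridline: x 1.8159, y 0.8075 (then +3.8637 / +1.0353)
    (5,0) via y @ 0.8075  # hit
  → r_3 = 0.8075
beam 4: φ=270°, α=15°
  direction (0.9659, 0.2588); cell (5,1); t to first gridline: x 0.4866, y 0.8500 (then +1.0353 / +3.8637)
    (6,1) via x @ 0.4866  # hit
  → r_4 = 0.4866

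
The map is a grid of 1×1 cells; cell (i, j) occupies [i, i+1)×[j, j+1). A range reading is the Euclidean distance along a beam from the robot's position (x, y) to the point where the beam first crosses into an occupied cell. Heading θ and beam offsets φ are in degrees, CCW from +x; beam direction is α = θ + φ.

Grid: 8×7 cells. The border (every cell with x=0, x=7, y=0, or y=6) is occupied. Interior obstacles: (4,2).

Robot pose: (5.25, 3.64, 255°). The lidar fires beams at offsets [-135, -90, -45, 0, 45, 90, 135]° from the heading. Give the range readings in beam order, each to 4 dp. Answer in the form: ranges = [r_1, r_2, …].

ranges = [2.7251, 4.3999, 1.2800, 0.9659, 3.0484, 1.8117, 2.0207]

beam 1: φ=-135°, α=120°
  cosα=-0.5000 sinα=0.8660 | (5,3) | tMaxX 0.5000 tMaxY 0.4157 | tΔX 2.0000 tΔY 1.1547
    t=0.4157 [y] (5,4)
    t=0.5000 [x] (4,4)
    t=1.5704 [y] (4,5)
    t=2.5000 [x] (3,5)
    t=2.7251 [y] (3,6) — stop
  → r_1 = 2.7251
beam 2: φ=-90°, α=165°
  cosα=-0.9659 sinα=0.2588 | (5,3) | tMaxX 0.2588 tMaxY 1.3909 | tΔX 1.0353 tΔY 3.8637
    t=0.2588 [x] (4,3)
    t=1.2941 [x] (3,3)
    t=1.3909 [y] (3,4)
    t=2.3294 [x] (2,4)
    t=3.3646 [x] (1,4)
    t=4.3999 [x] (0,4) — stop
  → r_2 = 4.3999
beam 3: φ=-45°, α=210°
  cosα=-0.8660 sinα=-0.5000 | (5,3) | tMaxX 0.2887 tMaxY 1.2800 | tΔX 1.1547 tΔY 2.0000
    t=0.2887 [x] (4,3)
    t=1.2800 [y] (4,2) — stop
  → r_3 = 1.2800
beam 4: φ=0°, α=255°
  cosα=-0.2588 sinα=-0.9659 | (5,3) | tMaxX 0.9659 tMaxY 0.6626 | tΔX 3.8637 tΔY 1.0353
    t=0.6626 [y] (5,2)
    t=0.9659 [x] (4,2) — stop
  → r_4 = 0.9659
beam 5: φ=45°, α=300°
  cosα=0.5000 sinα=-0.8660 | (5,3) | tMaxX 1.5000 tMaxY 0.7390 | tΔX 2.0000 tΔY 1.1547
    t=0.7390 [y] (5,2)
    t=1.5000 [x] (6,2)
    t=1.8937 [y] (6,1)
    t=3.0484 [y] (6,0) — stop
  → r_5 = 3.0484
beam 6: φ=90°, α=345°
  cosα=0.9659 sinα=-0.2588 | (5,3) | tMaxX 0.7765 tMaxY 2.4728 | tΔX 1.0353 tΔY 3.8637
    t=0.7765 [x] (6,3)
    t=1.8117 [x] (7,3) — stop
  → r_6 = 1.8117
beam 7: φ=135°, α=30°
  cosα=0.8660 sinα=0.5000 | (5,3) | tMaxX 0.8660 tMaxY 0.7200 | tΔX 1.1547 tΔY 2.0000
    t=0.7200 [y] (5,4)
    t=0.8660 [x] (6,4)
    t=2.0207 [x] (7,4) — stop
  → r_7 = 2.0207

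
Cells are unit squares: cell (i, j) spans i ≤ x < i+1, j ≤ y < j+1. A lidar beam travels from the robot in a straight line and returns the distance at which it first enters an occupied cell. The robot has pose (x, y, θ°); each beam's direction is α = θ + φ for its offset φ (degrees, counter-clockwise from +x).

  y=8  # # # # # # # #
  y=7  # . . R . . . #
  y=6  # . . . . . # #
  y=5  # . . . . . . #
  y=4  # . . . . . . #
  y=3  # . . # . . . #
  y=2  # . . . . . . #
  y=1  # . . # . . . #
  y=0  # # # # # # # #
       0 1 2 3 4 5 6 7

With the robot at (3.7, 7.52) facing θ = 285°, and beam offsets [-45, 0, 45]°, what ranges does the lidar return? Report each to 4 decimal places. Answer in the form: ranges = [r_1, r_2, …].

ranges = [5.4000, 6.7500, 2.6558]

beam 1: φ=-45°, α=240°
  cosα=-0.5000 sinα=-0.8660 | (3,7) | tMaxX 1.4000 tMaxY 0.6004 | tΔX 2.0000 tΔY 1.1547
    t=0.6004 [y] (3,6)
    t=1.4000 [x] (2,6)
    t=1.7551 [y] (2,5)
    t=2.9098 [y] (2,4)
    t=3.4000 [x] (1,4)
    t=4.0645 [y] (1,3)
    t=5.2192 [y] (1,2)
    t=5.4000 [x] (0,2) — stop
  → r_1 = 5.4000
beam 2: φ=0°, α=285°
  cosα=0.2588 sinα=-0.9659 | (3,7) | tMaxX 1.1591 tMaxY 0.5383 | tΔX 3.8637 tΔY 1.0353
    t=0.5383 [y] (3,6)
    t=1.1591 [x] (4,6)
    t=1.5736 [y] (4,5)
    t=2.6089 [y] (4,4)
    t=3.6442 [y] (4,3)
    t=4.6794 [y] (4,2)
    t=5.0228 [x] (5,2)
    t=5.7147 [y] (5,1)
    t=6.7500 [y] (5,0) — stop
  → r_2 = 6.7500
beam 3: φ=45°, α=330°
  cosα=0.8660 sinα=-0.5000 | (3,7) | tMaxX 0.3464 tMaxY 1.0400 | tΔX 1.1547 tΔY 2.0000
    t=0.3464 [x] (4,7)
    t=1.0400 [y] (4,6)
    t=1.5011 [x] (5,6)
    t=2.6558 [x] (6,6) — stop
  → r_3 = 2.6558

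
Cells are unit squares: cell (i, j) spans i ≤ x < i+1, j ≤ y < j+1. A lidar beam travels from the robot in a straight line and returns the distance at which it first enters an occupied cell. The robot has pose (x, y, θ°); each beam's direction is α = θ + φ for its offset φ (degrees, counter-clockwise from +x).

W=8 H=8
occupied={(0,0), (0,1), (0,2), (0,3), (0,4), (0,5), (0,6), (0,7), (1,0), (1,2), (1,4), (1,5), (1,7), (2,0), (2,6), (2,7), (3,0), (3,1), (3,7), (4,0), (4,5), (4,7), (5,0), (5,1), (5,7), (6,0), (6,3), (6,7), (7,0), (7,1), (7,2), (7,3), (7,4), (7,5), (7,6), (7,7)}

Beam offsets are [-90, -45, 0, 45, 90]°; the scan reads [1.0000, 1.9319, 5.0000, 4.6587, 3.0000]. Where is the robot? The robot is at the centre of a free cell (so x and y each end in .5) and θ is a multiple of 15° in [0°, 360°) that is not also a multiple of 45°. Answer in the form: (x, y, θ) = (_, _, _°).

(x, y, θ) = (4.5, 2.5, 60°)

The pose lattice has 28·16 = 448 candidates. Test each by forward raycasting.
  (4.5, 4.5, 30°): beam 1 = 2.8868 ≠ 1.0000 ✗
  (2.5, 3.5, 15°): beam 1 = 1.9319 ≠ 1.0000 ✗
  (6.5, 2.5, 300°): beam 2 = 1.5529 ≠ 1.9319 ✗
  (3.5, 4.5, 285°): beam 1 = 1.5529 ≠ 1.0000 ✗
  …
  (4.5, 2.5, 60°): r_1=1.0000, r_2=1.9319, r_3=5.0000, r_4=4.6587, r_5=3.0000 — all match ✓
No second candidate reproduces the full scan.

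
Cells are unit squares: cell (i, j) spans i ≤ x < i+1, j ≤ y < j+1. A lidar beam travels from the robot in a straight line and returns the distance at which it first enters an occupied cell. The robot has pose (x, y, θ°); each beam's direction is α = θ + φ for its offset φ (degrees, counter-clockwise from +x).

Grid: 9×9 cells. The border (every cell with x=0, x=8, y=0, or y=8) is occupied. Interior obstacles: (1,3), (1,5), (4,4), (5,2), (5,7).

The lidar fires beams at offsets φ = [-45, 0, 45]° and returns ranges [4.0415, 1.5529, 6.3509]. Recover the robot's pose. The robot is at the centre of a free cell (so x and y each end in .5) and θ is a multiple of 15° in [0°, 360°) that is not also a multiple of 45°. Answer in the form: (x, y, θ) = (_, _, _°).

(x, y, θ) = (2.5, 4.5, 345°)

The pose lattice has 44·16 = 704 candidates. Test each by forward raycasting.
  (5.5, 3.5, 285°): beam 1 = 0.5774 ≠ 4.0415 ✗
  (2.5, 3.5, 300°): beam 1 = 2.5882 ≠ 4.0415 ✗
  (1.5, 6.5, 285°): beam 1 = 0.5774 ≠ 4.0415 ✗
  (4.5, 5.5, 255°): beam 1 = 3.0000 ≠ 4.0415 ✗
  (7.5, 3.5, 240°): beam 1 = 1.9319 ≠ 4.0415 ✗
  …
  (2.5, 4.5, 345°): r_1=4.0415, r_2=1.5529, r_3=6.3509 — all match ✓
Unique over the lattice → pose = (2.5, 4.5, 345°).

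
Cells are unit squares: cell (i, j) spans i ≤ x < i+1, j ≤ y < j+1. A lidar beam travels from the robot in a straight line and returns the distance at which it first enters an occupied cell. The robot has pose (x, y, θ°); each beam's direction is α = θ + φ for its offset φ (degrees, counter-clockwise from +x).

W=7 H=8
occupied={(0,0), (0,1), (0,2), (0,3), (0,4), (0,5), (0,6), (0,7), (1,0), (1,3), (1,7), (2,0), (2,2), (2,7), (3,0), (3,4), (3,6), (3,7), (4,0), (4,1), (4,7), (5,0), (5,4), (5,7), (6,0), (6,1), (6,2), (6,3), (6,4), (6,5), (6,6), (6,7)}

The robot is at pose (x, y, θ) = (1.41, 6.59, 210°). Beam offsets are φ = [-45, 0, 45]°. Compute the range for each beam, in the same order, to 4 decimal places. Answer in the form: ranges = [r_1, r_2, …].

ranges = [0.4245, 0.4734, 1.5841]

beam 1: φ=-45°, α=165°
  cosα=-0.9659 sinα=0.2588 | (1,6) | tMaxX 0.4245 tMaxY 1.5841 | tΔX 1.0353 tΔY 3.8637
    t=0.4245 [x] (0,6) — stop
  → r_1 = 0.4245
beam 2: φ=0°, α=210°
  cosα=-0.8660 sinα=-0.5000 | (1,6) | tMaxX 0.4734 tMaxY 1.1800 | tΔX 1.1547 tΔY 2.0000
    t=0.4734 [x] (0,6) — stop
  → r_2 = 0.4734
beam 3: φ=45°, α=255°
  cosα=-0.2588 sinα=-0.9659 | (1,6) | tMaxX 1.5841 tMaxY 0.6108 | tΔX 3.8637 tΔY 1.0353
    t=0.6108 [y] (1,5)
    t=1.5841 [x] (0,5) — stop
  → r_3 = 1.5841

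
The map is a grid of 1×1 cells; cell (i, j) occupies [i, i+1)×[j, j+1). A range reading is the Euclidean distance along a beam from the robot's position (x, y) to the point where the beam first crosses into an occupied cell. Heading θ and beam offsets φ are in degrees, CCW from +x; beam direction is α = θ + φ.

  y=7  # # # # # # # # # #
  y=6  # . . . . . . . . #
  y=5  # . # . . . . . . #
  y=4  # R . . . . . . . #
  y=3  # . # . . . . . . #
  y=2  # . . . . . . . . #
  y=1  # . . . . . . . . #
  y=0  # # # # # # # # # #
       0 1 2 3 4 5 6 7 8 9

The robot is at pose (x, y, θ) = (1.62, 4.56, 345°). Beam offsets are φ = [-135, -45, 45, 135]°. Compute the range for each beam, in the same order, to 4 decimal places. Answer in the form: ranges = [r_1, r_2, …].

ranges = [0.7159, 0.7600, 0.8800, 1.2400]

beam 1: φ=-135°, α=210°
  cosα=-0.8660 sinα=-0.5000 | (1,4) | tMaxX 0.7159 tMaxY 1.1200 | tΔX 1.1547 tΔY 2.0000
    t=0.7159 [x] (0,4) — stop
  → r_1 = 0.7159
beam 2: φ=-45°, α=300°
  cosα=0.5000 sinα=-0.8660 | (1,4) | tMaxX 0.7600 tMaxY 0.6466 | tΔX 2.0000 tΔY 1.1547
    t=0.6466 [y] (1,3)
    t=0.7600 [x] (2,3) — stop
  → r_2 = 0.7600
beam 3: φ=45°, α=30°
  cosα=0.8660 sinα=0.5000 | (1,4) | tMaxX 0.4388 tMaxY 0.8800 | tΔX 1.1547 tΔY 2.0000
    t=0.4388 [x] (2,4)
    t=0.8800 [y] (2,5) — stop
  → r_3 = 0.8800
beam 4: φ=135°, α=120°
  cosα=-0.5000 sinα=0.8660 | (1,4) | tMaxX 1.2400 tMaxY 0.5081 | tΔX 2.0000 tΔY 1.1547
    t=0.5081 [y] (1,5)
    t=1.2400 [x] (0,5) — stop
  → r_4 = 1.2400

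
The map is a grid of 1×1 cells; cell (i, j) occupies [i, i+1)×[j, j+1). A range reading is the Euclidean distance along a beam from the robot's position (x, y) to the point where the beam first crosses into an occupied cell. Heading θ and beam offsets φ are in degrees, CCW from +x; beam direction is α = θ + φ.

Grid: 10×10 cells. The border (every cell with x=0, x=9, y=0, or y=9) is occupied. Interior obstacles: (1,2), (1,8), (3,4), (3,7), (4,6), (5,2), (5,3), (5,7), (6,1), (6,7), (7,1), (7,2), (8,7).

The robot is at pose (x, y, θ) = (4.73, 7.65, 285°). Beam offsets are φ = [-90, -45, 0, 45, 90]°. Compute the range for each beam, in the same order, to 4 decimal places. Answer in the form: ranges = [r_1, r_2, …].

ranges = [0.7558, 0.7506, 0.6729, 0.3118, 0.2795]

beam 1: φ=-90°, α=195°
  dir = (cos 195°, sin 195°) = (-0.9659, -0.2588); from cell (4,7)
  next x-line at t=0.7558, next y-line at t=2.5114; Δt_x=1.0353, Δt_y=3.8637
    x: enter (3,7) at t=0.7558 ← occupied
  → r_1 = 0.7558
beam 2: φ=-45°, α=240°
  dir = (cos 240°, sin 240°) = (-0.5000, -0.8660); from cell (4,7)
  next x-line at t=1.4600, next y-line at t=0.7506; Δt_x=2.0000, Δt_y=1.1547
    y: enter (4,6) at t=0.7506 ← occupied
  → r_2 = 0.7506
beam 3: φ=0°, α=285°
  dir = (cos 285°, sin 285°) = (0.2588, -0.9659); from cell (4,7)
  next x-line at t=1.0432, next y-line at t=0.6729; Δt_x=3.8637, Δt_y=1.0353
    y: enter (4,6) at t=0.6729 ← occupied
  → r_3 = 0.6729
beam 4: φ=45°, α=330°
  dir = (cos 330°, sin 330°) = (0.8660, -0.5000); from cell (4,7)
  next x-line at t=0.3118, next y-line at t=1.3000; Δt_x=1.1547, Δt_y=2.0000
    x: enter (5,7) at t=0.3118 ← occupied
  → r_4 = 0.3118
beam 5: φ=90°, α=15°
  dir = (cos 15°, sin 15°) = (0.9659, 0.2588); from cell (4,7)
  next x-line at t=0.2795, next y-line at t=1.3523; Δt_x=1.0353, Δt_y=3.8637
    x: enter (5,7) at t=0.2795 ← occupied
  → r_5 = 0.2795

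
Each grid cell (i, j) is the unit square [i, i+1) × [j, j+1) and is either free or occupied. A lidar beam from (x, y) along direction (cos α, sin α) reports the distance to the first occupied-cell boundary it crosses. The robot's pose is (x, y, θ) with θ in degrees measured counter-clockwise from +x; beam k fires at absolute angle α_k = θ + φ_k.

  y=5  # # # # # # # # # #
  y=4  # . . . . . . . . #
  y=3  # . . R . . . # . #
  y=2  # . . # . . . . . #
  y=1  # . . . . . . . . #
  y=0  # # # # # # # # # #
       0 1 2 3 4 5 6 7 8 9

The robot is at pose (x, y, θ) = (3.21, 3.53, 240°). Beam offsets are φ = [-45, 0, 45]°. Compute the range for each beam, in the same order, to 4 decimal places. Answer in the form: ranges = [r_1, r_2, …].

beam 1: φ=-45°, α=195°
  d=(-0.9659,-0.2588)  start (3,3)  tX=0.2174 tY=2.0478  stride 1/|dx|=1.0353 1/|dy|=3.8637
    cross x-line → (2,3), t=0.2174
    cross x-line → (1,3), t=1.2527
    cross y-line → (1,2), t=2.0478
    cross x-line → (0,2), t=2.2880 (wall)
  → r_1 = 2.2880
beam 2: φ=0°, α=240°
  d=(-0.5000,-0.8660)  start (3,3)  tX=0.4200 tY=0.6120  stride 1/|dx|=2.0000 1/|dy|=1.1547
    cross x-line → (2,3), t=0.4200
    cross y-line → (2,2), t=0.6120
    cross y-line → (2,1), t=1.7667
    cross x-line → (1,1), t=2.4200
    cross y-line → (1,0), t=2.9214 (wall)
  → r_2 = 2.9214
beam 3: φ=45°, α=285°
  d=(0.2588,-0.9659)  start (3,3)  tX=3.0523 tY=0.5487  stride 1/|dx|=3.8637 1/|dy|=1.0353
    cross y-line → (3,2), t=0.5487 (wall)
  → r_3 = 0.5487

ranges = [2.2880, 2.9214, 0.5487]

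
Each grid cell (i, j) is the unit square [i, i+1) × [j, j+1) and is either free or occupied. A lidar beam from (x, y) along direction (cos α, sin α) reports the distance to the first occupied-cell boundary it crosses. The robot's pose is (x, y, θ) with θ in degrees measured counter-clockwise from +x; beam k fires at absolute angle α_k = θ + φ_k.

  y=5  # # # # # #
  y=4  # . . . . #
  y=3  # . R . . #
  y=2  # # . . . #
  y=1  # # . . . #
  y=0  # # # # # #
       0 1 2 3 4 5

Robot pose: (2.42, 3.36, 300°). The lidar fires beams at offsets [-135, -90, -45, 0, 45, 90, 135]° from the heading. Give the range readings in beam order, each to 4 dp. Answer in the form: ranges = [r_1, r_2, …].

beam 1: φ=-135°, α=165°
  cosα=-0.9659 sinα=0.2588 | (2,3) | tMaxX 0.4348 tMaxY 2.4728 | tΔX 1.0353 tΔY 3.8637
    t=0.4348 [x] (1,3)
    t=1.4701 [x] (0,3) — stop
  → r_1 = 1.4701
beam 2: φ=-90°, α=210°
  cosα=-0.8660 sinα=-0.5000 | (2,3) | tMaxX 0.4850 tMaxY 0.7200 | tΔX 1.1547 tΔY 2.0000
    t=0.4850 [x] (1,3)
    t=0.7200 [y] (1,2) — stop
  → r_2 = 0.7200
beam 3: φ=-45°, α=255°
  cosα=-0.2588 sinα=-0.9659 | (2,3) | tMaxX 1.6228 tMaxY 0.3727 | tΔX 3.8637 tΔY 1.0353
    t=0.3727 [y] (2,2)
    t=1.4080 [y] (2,1)
    t=1.6228 [x] (1,1) — stop
  → r_3 = 1.6228
beam 4: φ=0°, α=300°
  cosα=0.5000 sinα=-0.8660 | (2,3) | tMaxX 1.1600 tMaxY 0.4157 | tΔX 2.0000 tΔY 1.1547
    t=0.4157 [y] (2,2)
    t=1.1600 [x] (3,2)
    t=1.5704 [y] (3,1)
    t=2.7251 [y] (3,0) — stop
  → r_4 = 2.7251
beam 5: φ=45°, α=345°
  cosα=0.9659 sinα=-0.2588 | (2,3) | tMaxX 0.6005 tMaxY 1.3909 | tΔX 1.0353 tΔY 3.8637
    t=0.6005 [x] (3,3)
    t=1.3909 [y] (3,2)
    t=1.6357 [x] (4,2)
    t=2.6710 [x] (5,2) — stop
  → r_5 = 2.6710
beam 6: φ=90°, α=30°
  cosα=0.8660 sinα=0.5000 | (2,3) | tMaxX 0.6697 tMaxY 1.2800 | tΔX 1.1547 tΔY 2.0000
    t=0.6697 [x] (3,3)
    t=1.2800 [y] (3,4)
    t=1.8244 [x] (4,4)
    t=2.9791 [x] (5,4) — stop
  → r_6 = 2.9791
beam 7: φ=135°, α=75°
  cosα=0.2588 sinα=0.9659 | (2,3) | tMaxX 2.2409 tMaxY 0.6626 | tΔX 3.8637 tΔY 1.0353
    t=0.6626 [y] (2,4)
    t=1.6979 [y] (2,5) — stop
  → r_7 = 1.6979

ranges = [1.4701, 0.7200, 1.6228, 2.7251, 2.6710, 2.9791, 1.6979]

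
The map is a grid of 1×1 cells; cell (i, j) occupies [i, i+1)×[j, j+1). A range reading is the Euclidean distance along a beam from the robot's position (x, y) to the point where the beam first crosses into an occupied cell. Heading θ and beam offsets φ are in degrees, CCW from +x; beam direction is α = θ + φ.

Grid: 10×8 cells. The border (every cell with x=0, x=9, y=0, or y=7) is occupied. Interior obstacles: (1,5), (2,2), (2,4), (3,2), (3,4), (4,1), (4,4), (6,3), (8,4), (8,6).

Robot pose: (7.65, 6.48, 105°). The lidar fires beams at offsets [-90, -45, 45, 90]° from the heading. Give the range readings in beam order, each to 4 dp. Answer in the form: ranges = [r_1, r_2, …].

beam 1: φ=-90°, α=15°
  dir = (cos 15°, sin 15°) = (0.9659, 0.2588); from cell (7,6)
  next x-line at t=0.3623, next y-line at t=2.0091; Δt_x=1.0353, Δt_y=3.8637
    x: enter (8,6) at t=0.3623 ← occupied
  → r_1 = 0.3623
beam 2: φ=-45°, α=60°
  dir = (cos 60°, sin 60°) = (0.5000, 0.8660); from cell (7,6)
  next x-line at t=0.7000, next y-line at t=0.6004; Δt_x=2.0000, Δt_y=1.1547
    y: enter (7,7) at t=0.6004 ← occupied
  → r_2 = 0.6004
beam 3: φ=45°, α=150°
  dir = (cos 150°, sin 150°) = (-0.8660, 0.5000); from cell (7,6)
  next x-line at t=0.7506, next y-line at t=1.0400; Δt_x=1.1547, Δt_y=2.0000
    x: enter (6,6) at t=0.7506
    y: enter (6,7) at t=1.0400 ← occupied
  → r_3 = 1.0400
beam 4: φ=90°, α=195°
  dir = (cos 195°, sin 195°) = (-0.9659, -0.2588); from cell (7,6)
  next x-line at t=0.6729, next y-line at t=1.8546; Δt_x=1.0353, Δt_y=3.8637
    x: enter (6,6) at t=0.6729
    x: enter (5,6) at t=1.7082
    y: enter (5,5) at t=1.8546
    x: enter (4,5) at t=2.7435
    x: enter (3,5) at t=3.7788
    x: enter (2,5) at t=4.8140
    y: enter (2,4) at t=5.7183 ← occupied
  → r_4 = 5.7183

ranges = [0.3623, 0.6004, 1.0400, 5.7183]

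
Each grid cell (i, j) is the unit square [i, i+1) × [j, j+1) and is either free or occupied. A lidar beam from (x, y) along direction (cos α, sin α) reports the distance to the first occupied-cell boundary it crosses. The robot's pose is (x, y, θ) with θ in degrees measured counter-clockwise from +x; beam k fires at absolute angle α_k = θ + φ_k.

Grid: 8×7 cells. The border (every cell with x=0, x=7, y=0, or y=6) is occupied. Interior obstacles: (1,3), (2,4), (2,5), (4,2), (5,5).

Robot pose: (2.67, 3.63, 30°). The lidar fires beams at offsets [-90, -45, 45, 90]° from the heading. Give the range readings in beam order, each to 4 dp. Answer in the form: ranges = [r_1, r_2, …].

ranges = [3.0369, 4.4827, 0.3831, 0.4272]

beam 1: φ=-90°, α=300°
  direction (0.5000, -0.8660); cell (2,3); t to first gridline: x 0.6600, y 0.7275 (then +2.0000 / +1.1547)
    (3,3) via x @ 0.6600
    (3,2) via y @ 0.7275
    (3,1) via y @ 1.8822
    (4,1) via x @ 2.6600
    (4,0) via y @ 3.0369  # hit
  → r_1 = 3.0369
beam 2: φ=-45°, α=345°
  direction (0.9659, -0.2588); cell (2,3); t to first gridline: x 0.3416, y 2.4341 (then +1.0353 / +3.8637)
    (3,3) via x @ 0.3416
    (4,3) via x @ 1.3769
    (5,3) via x @ 2.4122
    (5,2) via y @ 2.4341
    (6,2) via x @ 3.4475
    (7,2) via x @ 4.4827  # hit
  → r_2 = 4.4827
beam 3: φ=45°, α=75°
  direction (0.2588, 0.9659); cell (2,3); t to first gridline: x 1.2750, y 0.3831 (then +3.8637 / +1.0353)
    (2,4) via y @ 0.3831  # hit
  → r_3 = 0.3831
beam 4: φ=90°, α=120°
  direction (-0.5000, 0.8660); cell (2,3); t to first gridline: x 1.3400, y 0.4272 (then +2.0000 / +1.1547)
    (2,4) via y @ 0.4272  # hit
  → r_4 = 0.4272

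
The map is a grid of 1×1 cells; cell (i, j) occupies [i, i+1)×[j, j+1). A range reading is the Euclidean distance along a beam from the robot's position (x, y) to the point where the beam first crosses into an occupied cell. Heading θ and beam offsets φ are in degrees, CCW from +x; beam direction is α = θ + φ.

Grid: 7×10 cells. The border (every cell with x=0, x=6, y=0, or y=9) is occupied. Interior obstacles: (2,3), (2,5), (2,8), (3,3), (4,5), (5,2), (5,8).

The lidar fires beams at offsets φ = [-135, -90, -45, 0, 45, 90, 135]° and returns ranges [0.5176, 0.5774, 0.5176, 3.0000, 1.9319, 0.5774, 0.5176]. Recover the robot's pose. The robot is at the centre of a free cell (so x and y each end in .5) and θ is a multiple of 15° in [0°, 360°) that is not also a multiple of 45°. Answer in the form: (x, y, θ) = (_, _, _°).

(x, y, θ) = (5.5, 1.5, 150°)

Enumerate (i+0.5, j+0.5, θ) over the 33 free cells and 16 admissible headings. For each, cast all 7 beams and compare to the given ranges.
  (4.5, 6.5, 300°): beam 1 = 3.6235 ≠ 0.5176 ✗
  (2.5, 1.5, 210°): beam 1 = 1.5529 ≠ 0.5176 ✗
  (1.5, 7.5, 105°): beam 1 = 3.0000 ≠ 0.5176 ✗
  …
  (5.5, 1.5, 150°): r_1=0.5176, r_2=0.5774, r_3=0.5176, r_4=3.0000, r_5=1.9319, r_6=0.5774, r_7=0.5176 — all match ✓
Unique over the lattice → pose = (5.5, 1.5, 150°).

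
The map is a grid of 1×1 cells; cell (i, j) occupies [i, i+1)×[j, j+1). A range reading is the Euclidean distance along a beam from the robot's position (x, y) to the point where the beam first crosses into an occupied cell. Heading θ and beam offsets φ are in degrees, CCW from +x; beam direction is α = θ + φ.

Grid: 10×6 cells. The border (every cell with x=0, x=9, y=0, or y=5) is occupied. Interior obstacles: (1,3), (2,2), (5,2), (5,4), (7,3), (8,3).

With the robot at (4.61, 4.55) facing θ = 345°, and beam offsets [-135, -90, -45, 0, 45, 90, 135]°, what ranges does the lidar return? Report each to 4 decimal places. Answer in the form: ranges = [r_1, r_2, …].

beam 1: φ=-135°, α=210°
  direction (-0.8660, -0.5000); cell (4,4); t to first gridline: x 0.7044, y 1.1000 (then +1.1547 / +2.0000)
    (3,4) via x @ 0.7044
    (3,3) via y @ 1.1000
    (2,3) via x @ 1.8591
    (1,3) via x @ 3.0138  # hit
  → r_1 = 3.0138
beam 2: φ=-90°, α=255°
  direction (-0.2588, -0.9659); cell (4,4); t to first gridline: x 2.3569, y 0.5694 (then +3.8637 / +1.0353)
    (4,3) via y @ 0.5694
    (4,2) via y @ 1.6047
    (3,2) via x @ 2.3569
    (3,1) via y @ 2.6400
    (3,0) via y @ 3.6752  # hit
  → r_2 = 3.6752
beam 3: φ=-45°, α=300°
  direction (0.5000, -0.8660); cell (4,4); t to first gridline: x 0.7800, y 0.6351 (then +2.0000 / +1.1547)
    (4,3) via y @ 0.6351
    (5,3) via x @ 0.7800
    (5,2) via y @ 1.7898  # hit
  → r_3 = 1.7898
beam 4: φ=0°, α=345°
  direction (0.9659, -0.2588); cell (4,4); t to first gridline: x 0.4038, y 2.1250 (then +1.0353 / +3.8637)
    (5,4) via x @ 0.4038  # hit
  → r_4 = 0.4038
beam 5: φ=45°, α=30°
  direction (0.8660, 0.5000); cell (4,4); t to first gridline: x 0.4503, y 0.9000 (then +1.1547 / +2.0000)
    (5,4) via x @ 0.4503  # hit
  → r_5 = 0.4503
beam 6: φ=90°, α=75°
  direction (0.2588, 0.9659); cell (4,4); t to first gridline: x 1.5068, y 0.4659 (then +3.8637 / +1.0353)
    (4,5) via y @ 0.4659  # hit
  → r_6 = 0.4659
beam 7: φ=135°, α=120°
  direction (-0.5000, 0.8660); cell (4,4); t to first gridline: x 1.2200, y 0.5196 (then +2.0000 / +1.1547)
    (4,5) via y @ 0.5196  # hit
  → r_7 = 0.5196

ranges = [3.0138, 3.6752, 1.7898, 0.4038, 0.4503, 0.4659, 0.5196]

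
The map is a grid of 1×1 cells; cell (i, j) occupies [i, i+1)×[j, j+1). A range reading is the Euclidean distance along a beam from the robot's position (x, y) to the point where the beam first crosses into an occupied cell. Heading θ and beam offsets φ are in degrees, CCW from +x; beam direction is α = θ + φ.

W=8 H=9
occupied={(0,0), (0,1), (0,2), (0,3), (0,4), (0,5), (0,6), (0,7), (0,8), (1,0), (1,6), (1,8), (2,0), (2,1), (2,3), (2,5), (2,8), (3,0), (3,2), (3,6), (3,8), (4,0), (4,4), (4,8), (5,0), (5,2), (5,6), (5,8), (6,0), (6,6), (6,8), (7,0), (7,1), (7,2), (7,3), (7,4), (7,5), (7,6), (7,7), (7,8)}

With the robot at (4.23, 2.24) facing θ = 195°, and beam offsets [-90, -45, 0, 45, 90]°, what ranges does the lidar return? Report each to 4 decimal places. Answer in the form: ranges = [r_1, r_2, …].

beam 1: φ=-90°, α=105°
  direction (-0.2588, 0.9659); cell (4,2); t to first gridline: x 0.8887, y 0.7868 (then +3.8637 / +1.0353)
    (4,3) via y @ 0.7868
    (3,3) via x @ 0.8887
    (3,4) via y @ 1.8221
    (3,5) via y @ 2.8574
    (3,6) via y @ 3.8926  # hit
  → r_1 = 3.8926
beam 2: φ=-45°, α=150°
  direction (-0.8660, 0.5000); cell (4,2); t to first gridline: x 0.2656, y 1.5200 (then +1.1547 / +2.0000)
    (3,2) via x @ 0.2656  # hit
  → r_2 = 0.2656
beam 3: φ=0°, α=195°
  direction (-0.9659, -0.2588); cell (4,2); t to first gridline: x 0.2381, y 0.9273 (then +1.0353 / +3.8637)
    (3,2) via x @ 0.2381  # hit
  → r_3 = 0.2381
beam 4: φ=45°, α=240°
  direction (-0.5000, -0.8660); cell (4,2); t to first gridline: x 0.4600, y 0.2771 (then +2.0000 / +1.1547)
    (4,1) via y @ 0.2771
    (3,1) via x @ 0.4600
    (3,0) via y @ 1.4318  # hit
  → r_4 = 1.4318
beam 5: φ=90°, α=285°
  direction (0.2588, -0.9659); cell (4,2); t to first gridline: x 2.9751, y 0.2485 (then +3.8637 / +1.0353)
    (4,1) via y @ 0.2485
    (4,0) via y @ 1.2837  # hit
  → r_5 = 1.2837

ranges = [3.8926, 0.2656, 0.2381, 1.4318, 1.2837]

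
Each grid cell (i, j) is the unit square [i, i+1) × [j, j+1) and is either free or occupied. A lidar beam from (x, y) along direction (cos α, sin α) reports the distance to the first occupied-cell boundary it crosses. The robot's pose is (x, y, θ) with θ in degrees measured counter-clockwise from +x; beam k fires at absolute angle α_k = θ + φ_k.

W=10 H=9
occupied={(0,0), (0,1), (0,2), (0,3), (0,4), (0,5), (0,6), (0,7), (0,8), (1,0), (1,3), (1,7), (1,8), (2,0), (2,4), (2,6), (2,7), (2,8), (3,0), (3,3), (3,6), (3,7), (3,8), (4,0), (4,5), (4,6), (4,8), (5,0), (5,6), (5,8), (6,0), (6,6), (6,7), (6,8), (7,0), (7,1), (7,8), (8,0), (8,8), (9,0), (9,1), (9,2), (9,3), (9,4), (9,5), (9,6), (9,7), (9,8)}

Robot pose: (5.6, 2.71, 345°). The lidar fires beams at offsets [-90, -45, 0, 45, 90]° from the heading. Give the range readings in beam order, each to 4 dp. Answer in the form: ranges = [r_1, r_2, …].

beam 1: φ=-90°, α=255°
  d=(-0.2588,-0.9659)  start (5,2)  tX=2.3182 tY=0.7350  stride 1/|dx|=3.8637 1/|dy|=1.0353
    cross y-line → (5,1), t=0.7350
    cross y-line → (5,0), t=1.7703 (wall)
  → r_1 = 1.7703
beam 2: φ=-45°, α=300°
  d=(0.5000,-0.8660)  start (5,2)  tX=0.8000 tY=0.8198  stride 1/|dx|=2.0000 1/|dy|=1.1547
    cross x-line → (6,2), t=0.8000
    cross y-line → (6,1), t=0.8198
    cross y-line → (6,0), t=1.9745 (wall)
  → r_2 = 1.9745
beam 3: φ=0°, α=345°
  d=(0.9659,-0.2588)  start (5,2)  tX=0.4141 tY=2.7432  stride 1/|dx|=1.0353 1/|dy|=3.8637
    cross x-line → (6,2), t=0.4141
    cross x-line → (7,2), t=1.4494
    cross x-line → (8,2), t=2.4847
    cross y-line → (8,1), t=2.7432
    cross x-line → (9,1), t=3.5199 (wall)
  → r_3 = 3.5199
beam 4: φ=45°, α=30°
  d=(0.8660,0.5000)  start (5,2)  tX=0.4619 tY=0.5800  stride 1/|dx|=1.1547 1/|dy|=2.0000
    cross x-line → (6,2), t=0.4619
    cross y-line → (6,3), t=0.5800
    cross x-line → (7,3), t=1.6166
    cross y-line → (7,4), t=2.5800
    cross x-line → (8,4), t=2.7713
    cross x-line → (9,4), t=3.9260 (wall)
  → r_4 = 3.9260
beam 5: φ=90°, α=75°
  d=(0.2588,0.9659)  start (5,2)  tX=1.5455 tY=0.3002  stride 1/|dx|=3.8637 1/|dy|=1.0353
    cross y-line → (5,3), t=0.3002
    cross y-line → (5,4), t=1.3355
    cross x-line → (6,4), t=1.5455
    cross y-line → (6,5), t=2.3708
    cross y-line → (6,6), t=3.4061 (wall)
  → r_5 = 3.4061

ranges = [1.7703, 1.9745, 3.5199, 3.9260, 3.4061]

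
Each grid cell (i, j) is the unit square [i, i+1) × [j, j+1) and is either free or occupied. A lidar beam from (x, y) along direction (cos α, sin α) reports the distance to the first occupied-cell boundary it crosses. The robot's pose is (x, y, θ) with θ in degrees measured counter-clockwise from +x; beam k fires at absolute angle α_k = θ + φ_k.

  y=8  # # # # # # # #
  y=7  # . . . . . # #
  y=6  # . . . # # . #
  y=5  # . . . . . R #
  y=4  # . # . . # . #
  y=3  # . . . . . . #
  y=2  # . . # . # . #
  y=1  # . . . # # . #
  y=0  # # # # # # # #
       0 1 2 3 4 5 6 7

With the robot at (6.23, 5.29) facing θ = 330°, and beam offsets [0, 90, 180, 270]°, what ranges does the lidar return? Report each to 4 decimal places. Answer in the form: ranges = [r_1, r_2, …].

beam 1: φ=0°, α=330°
  dir = (cos 330°, sin 330°) = (0.8660, -0.5000); from cell (6,5)
  next x-line at t=0.8891, next y-line at t=0.5800; Δt_x=1.1547, Δt_y=2.0000
    y: enter (6,4) at t=0.5800
    x: enter (7,4) at t=0.8891 ← occupied
  → r_1 = 0.8891
beam 2: φ=90°, α=60°
  dir = (cos 60°, sin 60°) = (0.5000, 0.8660); from cell (6,5)
  next x-line at t=1.5400, next y-line at t=0.8198; Δt_x=2.0000, Δt_y=1.1547
    y: enter (6,6) at t=0.8198
    x: enter (7,6) at t=1.5400 ← occupied
  → r_2 = 1.5400
beam 3: φ=180°, α=150°
  dir = (cos 150°, sin 150°) = (-0.8660, 0.5000); from cell (6,5)
  next x-line at t=0.2656, next y-line at t=1.4200; Δt_x=1.1547, Δt_y=2.0000
    x: enter (5,5) at t=0.2656
    y: enter (5,6) at t=1.4200 ← occupied
  → r_3 = 1.4200
beam 4: φ=270°, α=240°
  dir = (cos 240°, sin 240°) = (-0.5000, -0.8660); from cell (6,5)
  next x-line at t=0.4600, next y-line at t=0.3349; Δt_x=2.0000, Δt_y=1.1547
    y: enter (6,4) at t=0.3349
    x: enter (5,4) at t=0.4600 ← occupied
  → r_4 = 0.4600

ranges = [0.8891, 1.5400, 1.4200, 0.4600]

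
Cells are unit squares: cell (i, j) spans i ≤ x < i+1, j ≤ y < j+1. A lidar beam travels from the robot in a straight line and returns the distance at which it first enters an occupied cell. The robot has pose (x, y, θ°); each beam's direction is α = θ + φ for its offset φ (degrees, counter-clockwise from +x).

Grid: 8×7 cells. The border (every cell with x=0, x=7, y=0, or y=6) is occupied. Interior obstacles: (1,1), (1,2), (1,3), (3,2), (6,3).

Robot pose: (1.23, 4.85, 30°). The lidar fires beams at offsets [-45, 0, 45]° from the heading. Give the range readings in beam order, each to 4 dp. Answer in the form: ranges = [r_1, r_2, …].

ranges = [4.9383, 2.3000, 1.1906]

beam 1: φ=-45°, α=345°
  cosα=0.9659 sinα=-0.2588 | (1,4) | tMaxX 0.7972 tMaxY 3.2841 | tΔX 1.0353 tΔY 3.8637
    t=0.7972 [x] (2,4)
    t=1.8324 [x] (3,4)
    t=2.8677 [x] (4,4)
    t=3.2841 [y] (4,3)
    t=3.9030 [x] (5,3)
    t=4.9383 [x] (6,3) — stop
  → r_1 = 4.9383
beam 2: φ=0°, α=30°
  cosα=0.8660 sinα=0.5000 | (1,4) | tMaxX 0.8891 tMaxY 0.3000 | tΔX 1.1547 tΔY 2.0000
    t=0.3000 [y] (1,5)
    t=0.8891 [x] (2,5)
    t=2.0438 [x] (3,5)
    t=2.3000 [y] (3,6) — stop
  → r_2 = 2.3000
beam 3: φ=45°, α=75°
  cosα=0.2588 sinα=0.9659 | (1,4) | tMaxX 2.9751 tMaxY 0.1553 | tΔX 3.8637 tΔY 1.0353
    t=0.1553 [y] (1,5)
    t=1.1906 [y] (1,6) — stop
  → r_3 = 1.1906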